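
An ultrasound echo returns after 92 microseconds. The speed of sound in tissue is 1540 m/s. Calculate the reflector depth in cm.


depth = c * t / 2
t = 92 us = 9.2000e-05 s
depth = 1540 * 9.2000e-05 / 2
depth = 0.07084 m = 7.084 cm


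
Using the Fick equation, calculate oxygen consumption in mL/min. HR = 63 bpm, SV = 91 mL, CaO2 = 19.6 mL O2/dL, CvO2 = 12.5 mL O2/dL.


CO = HR*SV = 63*91/1000 = 5.733 L/min
a-v O2 diff = 19.6 - 12.5 = 7.1 mL/dL
VO2 = CO * (CaO2-CvO2) * 10 dL/L
VO2 = 5.733 * 7.1 * 10
VO2 = 407 mL/min


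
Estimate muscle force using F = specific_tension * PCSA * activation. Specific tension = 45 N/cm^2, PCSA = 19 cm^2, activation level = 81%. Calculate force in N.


F = sigma * PCSA * activation
F = 45 * 19 * 0.81
F = 692.6 N


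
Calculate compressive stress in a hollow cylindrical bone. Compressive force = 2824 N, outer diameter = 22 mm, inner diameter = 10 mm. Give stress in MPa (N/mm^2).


A = pi*(r_o^2 - r_i^2)
r_o = 11 mm, r_i = 5 mm
A = 301.593 mm^2
sigma = F/A = 2824 / 301.593
sigma = 9.364 MPa


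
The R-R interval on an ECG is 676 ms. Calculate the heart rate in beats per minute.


HR = 60 / RR_interval(s)
RR = 676 ms = 0.676 s
HR = 60 / 0.676 = 88.76 bpm


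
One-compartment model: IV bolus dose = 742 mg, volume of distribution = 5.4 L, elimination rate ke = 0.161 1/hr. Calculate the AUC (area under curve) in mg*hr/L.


C0 = Dose/Vd = 742/5.4 = 137.407 mg/L
AUC = C0/ke = 137.407/0.161
AUC = 853.5 mg*hr/L


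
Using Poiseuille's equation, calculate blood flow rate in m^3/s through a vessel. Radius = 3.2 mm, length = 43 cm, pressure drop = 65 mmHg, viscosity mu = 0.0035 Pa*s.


Q = pi*r^4*dP / (8*mu*L)
r = 0.0032 m, L = 0.43 m
dP = 65 mmHg = 8665.93 Pa
Q = 2.3710e-04 m^3/s


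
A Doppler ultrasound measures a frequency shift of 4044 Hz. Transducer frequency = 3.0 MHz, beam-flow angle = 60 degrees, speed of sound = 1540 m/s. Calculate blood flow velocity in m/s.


v = fd * c / (2 * f0 * cos(theta))
v = 4044 * 1540 / (2 * 3.0000e+06 * cos(60))
v = 2.076 m/s


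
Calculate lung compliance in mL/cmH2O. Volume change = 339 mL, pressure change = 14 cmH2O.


C = dV / dP
C = 339 / 14
C = 24.21 mL/cmH2O


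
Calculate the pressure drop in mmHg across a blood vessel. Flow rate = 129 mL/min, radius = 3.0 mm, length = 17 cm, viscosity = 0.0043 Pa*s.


dP = 8*mu*L*Q / (pi*r^4)
Q = 129 mL/min = 2.15e-06 m^3/s
dP = 49.4096 Pa = 49.4096 / 133.322 mmHg = 0.3706 mmHg


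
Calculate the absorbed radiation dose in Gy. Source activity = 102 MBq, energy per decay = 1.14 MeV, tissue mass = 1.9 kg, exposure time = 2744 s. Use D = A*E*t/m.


A = 102 MBq = 1.0200e+08 Bq
E = 1.14 MeV = 1.82628e-13 J
D = A*E*t/m = 1.0200e+08*1.82628e-13*2744/1.9
D = 0.0269 Gy


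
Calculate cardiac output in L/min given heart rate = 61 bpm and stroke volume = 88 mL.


CO = HR * SV
CO = 61 * 88 / 1000
CO = 5.368 L/min


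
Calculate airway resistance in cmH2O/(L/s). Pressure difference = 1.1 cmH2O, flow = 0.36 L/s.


R = dP / flow
R = 1.1 / 0.36
R = 3.056 cmH2O/(L/s)


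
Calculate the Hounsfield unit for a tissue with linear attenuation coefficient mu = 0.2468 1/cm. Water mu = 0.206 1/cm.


HU = ((mu_tissue - mu_water) / mu_water) * 1000
HU = ((0.2468 - 0.206) / 0.206) * 1000
HU = 198.1


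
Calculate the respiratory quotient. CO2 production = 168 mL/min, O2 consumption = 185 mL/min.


RQ = VCO2 / VO2
RQ = 168 / 185
RQ = 0.9081


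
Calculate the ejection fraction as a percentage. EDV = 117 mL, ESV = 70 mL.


SV = EDV - ESV = 117 - 70 = 47 mL
EF = SV/EDV * 100 = 47/117 * 100
EF = 40.17%


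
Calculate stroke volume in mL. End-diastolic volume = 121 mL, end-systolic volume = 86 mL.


SV = EDV - ESV
SV = 121 - 86
SV = 35 mL


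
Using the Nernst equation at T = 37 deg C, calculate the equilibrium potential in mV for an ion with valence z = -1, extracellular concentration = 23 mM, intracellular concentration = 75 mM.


E = (RT/(zF)) * ln(C_out/C_in)
T = 37 + 273.15 = 310.15 K
E = (8.314 * 310.15 / (-1 * 96485)) * ln(23/75)
E = 31.59 mV


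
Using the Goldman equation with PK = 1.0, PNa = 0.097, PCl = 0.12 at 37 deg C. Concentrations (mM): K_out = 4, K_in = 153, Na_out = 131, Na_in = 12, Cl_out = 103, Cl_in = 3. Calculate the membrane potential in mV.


Vm = (RT/F)*ln((PK*Ko + PNa*Nao + PCl*Cli)/(PK*Ki + PNa*Nai + PCl*Clo))
Numer = 17.067, Denom = 166.524
Vm = -60.88 mV


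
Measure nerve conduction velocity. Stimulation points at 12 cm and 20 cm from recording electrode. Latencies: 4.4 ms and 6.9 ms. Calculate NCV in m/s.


Distance = (20 - 12) / 100 = 0.08 m
dt = (6.9 - 4.4) / 1000 = 0.0025 s
NCV = dist / dt = 32 m/s


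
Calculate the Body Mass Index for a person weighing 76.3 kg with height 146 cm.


BMI = weight / height^2
height = 146 cm = 1.46 m
BMI = 76.3 / 1.46^2
BMI = 35.79 kg/m^2


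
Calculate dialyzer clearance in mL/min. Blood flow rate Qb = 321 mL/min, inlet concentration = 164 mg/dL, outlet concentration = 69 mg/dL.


K = Qb * (Cb_in - Cb_out) / Cb_in
K = 321 * (164 - 69) / 164
K = 185.9 mL/min


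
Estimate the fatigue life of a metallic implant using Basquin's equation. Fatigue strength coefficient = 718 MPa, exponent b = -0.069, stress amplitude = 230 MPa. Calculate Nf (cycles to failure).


sigma_a = sigma_f' * (2Nf)^b
2Nf = (sigma_a/sigma_f')^(1/b)
2Nf = (230/718)^(1/-0.069)
2Nf = 14627437
Nf = 7.3137e+06


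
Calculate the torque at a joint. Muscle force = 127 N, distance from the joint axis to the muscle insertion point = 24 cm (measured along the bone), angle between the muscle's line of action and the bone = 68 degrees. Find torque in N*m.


Torque = F * d * sin(theta)   (moment arm = d*sin(theta))
d = 24 cm = 0.24 m
Torque = 127 * 0.24 * sin(68)
Torque = 28.26 N*m


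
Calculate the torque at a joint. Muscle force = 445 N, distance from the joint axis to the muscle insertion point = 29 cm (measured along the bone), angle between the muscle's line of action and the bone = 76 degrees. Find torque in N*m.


Torque = F * d * sin(theta)   (moment arm = d*sin(theta))
d = 29 cm = 0.29 m
Torque = 445 * 0.29 * sin(76)
Torque = 125.2 N*m


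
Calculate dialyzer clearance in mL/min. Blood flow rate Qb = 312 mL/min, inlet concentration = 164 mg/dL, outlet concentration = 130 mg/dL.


K = Qb * (Cb_in - Cb_out) / Cb_in
K = 312 * (164 - 130) / 164
K = 64.68 mL/min


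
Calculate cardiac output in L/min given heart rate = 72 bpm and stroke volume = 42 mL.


CO = HR * SV
CO = 72 * 42 / 1000
CO = 3.024 L/min


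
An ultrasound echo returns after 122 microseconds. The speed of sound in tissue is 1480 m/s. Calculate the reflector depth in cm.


depth = c * t / 2
t = 122 us = 1.2200e-04 s
depth = 1480 * 1.2200e-04 / 2
depth = 0.09028 m = 9.028 cm


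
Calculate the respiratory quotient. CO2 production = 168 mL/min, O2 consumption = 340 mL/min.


RQ = VCO2 / VO2
RQ = 168 / 340
RQ = 0.4941


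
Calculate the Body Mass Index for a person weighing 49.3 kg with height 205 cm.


BMI = weight / height^2
height = 205 cm = 2.05 m
BMI = 49.3 / 2.05^2
BMI = 11.73 kg/m^2


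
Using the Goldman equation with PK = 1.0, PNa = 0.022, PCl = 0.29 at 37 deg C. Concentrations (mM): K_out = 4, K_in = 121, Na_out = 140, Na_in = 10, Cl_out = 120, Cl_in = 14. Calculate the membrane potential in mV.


Vm = (RT/F)*ln((PK*Ko + PNa*Nao + PCl*Cli)/(PK*Ki + PNa*Nai + PCl*Clo))
Numer = 11.14, Denom = 156.02
Vm = -70.54 mV


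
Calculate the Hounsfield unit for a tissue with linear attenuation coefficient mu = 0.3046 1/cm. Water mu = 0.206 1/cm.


HU = ((mu_tissue - mu_water) / mu_water) * 1000
HU = ((0.3046 - 0.206) / 0.206) * 1000
HU = 478.6


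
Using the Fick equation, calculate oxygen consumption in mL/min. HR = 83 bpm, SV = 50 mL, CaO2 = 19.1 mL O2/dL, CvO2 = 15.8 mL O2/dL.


CO = HR*SV = 83*50/1000 = 4.15 L/min
a-v O2 diff = 19.1 - 15.8 = 3.3 mL/dL
VO2 = CO * (CaO2-CvO2) * 10 dL/L
VO2 = 4.15 * 3.3 * 10
VO2 = 137 mL/min


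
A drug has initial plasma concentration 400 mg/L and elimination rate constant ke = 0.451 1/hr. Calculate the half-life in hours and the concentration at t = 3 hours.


t_half = ln(2) / ke = 0.693147 / 0.451 = 1.537 hr
C(t) = C0 * exp(-ke*t) = 400 * exp(-0.451*3)
C(3) = 103.4 mg/L


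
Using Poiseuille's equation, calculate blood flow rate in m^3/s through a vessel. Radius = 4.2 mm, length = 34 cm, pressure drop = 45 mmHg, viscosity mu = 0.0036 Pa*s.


Q = pi*r^4*dP / (8*mu*L)
r = 0.0042 m, L = 0.34 m
dP = 45 mmHg = 5999.49 Pa
Q = 5.9895e-04 m^3/s


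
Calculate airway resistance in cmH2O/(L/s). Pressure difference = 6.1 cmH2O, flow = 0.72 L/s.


R = dP / flow
R = 6.1 / 0.72
R = 8.472 cmH2O/(L/s)


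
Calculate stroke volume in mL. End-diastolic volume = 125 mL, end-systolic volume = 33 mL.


SV = EDV - ESV
SV = 125 - 33
SV = 92 mL


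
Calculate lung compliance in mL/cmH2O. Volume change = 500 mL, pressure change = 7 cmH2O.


C = dV / dP
C = 500 / 7
C = 71.43 mL/cmH2O


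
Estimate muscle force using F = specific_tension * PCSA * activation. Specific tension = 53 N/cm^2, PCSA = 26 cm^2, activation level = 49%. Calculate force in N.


F = sigma * PCSA * activation
F = 53 * 26 * 0.49
F = 675.2 N


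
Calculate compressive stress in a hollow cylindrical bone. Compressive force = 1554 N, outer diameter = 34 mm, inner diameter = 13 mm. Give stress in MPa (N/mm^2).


A = pi*(r_o^2 - r_i^2)
r_o = 17 mm, r_i = 6.5 mm
A = 775.188 mm^2
sigma = F/A = 1554 / 775.188
sigma = 2.005 MPa


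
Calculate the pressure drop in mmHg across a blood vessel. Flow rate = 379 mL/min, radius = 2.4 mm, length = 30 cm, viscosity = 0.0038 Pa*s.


dP = 8*mu*L*Q / (pi*r^4)
Q = 379 mL/min = 6.31667e-06 m^3/s
dP = 552.698 Pa = 552.698 / 133.322 mmHg = 4.146 mmHg


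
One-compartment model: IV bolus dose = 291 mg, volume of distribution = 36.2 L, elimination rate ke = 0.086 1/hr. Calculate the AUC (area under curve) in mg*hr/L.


C0 = Dose/Vd = 291/36.2 = 8.03867 mg/L
AUC = C0/ke = 8.03867/0.086
AUC = 93.47 mg*hr/L


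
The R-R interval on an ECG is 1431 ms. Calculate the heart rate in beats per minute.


HR = 60 / RR_interval(s)
RR = 1431 ms = 1.431 s
HR = 60 / 1.431 = 41.93 bpm


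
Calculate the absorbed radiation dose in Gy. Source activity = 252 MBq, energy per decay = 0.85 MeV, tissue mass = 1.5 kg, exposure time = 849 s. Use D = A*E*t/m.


A = 252 MBq = 2.5200e+08 Bq
E = 0.85 MeV = 1.3617e-13 J
D = A*E*t/m = 2.5200e+08*1.3617e-13*849/1.5
D = 0.01942 Gy


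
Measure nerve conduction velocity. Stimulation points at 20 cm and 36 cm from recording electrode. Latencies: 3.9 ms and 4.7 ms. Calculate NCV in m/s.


Distance = (36 - 20) / 100 = 0.16 m
dt = (4.7 - 3.9) / 1000 = 8.0000e-04 s
NCV = dist / dt = 200 m/s


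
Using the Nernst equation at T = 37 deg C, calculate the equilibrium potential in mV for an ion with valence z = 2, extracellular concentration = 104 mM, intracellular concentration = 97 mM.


E = (RT/(zF)) * ln(C_out/C_in)
T = 37 + 273.15 = 310.15 K
E = (8.314 * 310.15 / (2 * 96485)) * ln(104/97)
E = 0.9311 mV


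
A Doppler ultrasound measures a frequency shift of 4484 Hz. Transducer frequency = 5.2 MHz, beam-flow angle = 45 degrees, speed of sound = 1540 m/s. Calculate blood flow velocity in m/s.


v = fd * c / (2 * f0 * cos(theta))
v = 4484 * 1540 / (2 * 5.2000e+06 * cos(45))
v = 0.939 m/s


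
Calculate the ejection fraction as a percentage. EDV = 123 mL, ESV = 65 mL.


SV = EDV - ESV = 123 - 65 = 58 mL
EF = SV/EDV * 100 = 58/123 * 100
EF = 47.15%


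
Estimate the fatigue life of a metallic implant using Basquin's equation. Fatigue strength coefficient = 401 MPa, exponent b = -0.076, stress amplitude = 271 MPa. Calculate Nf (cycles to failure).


sigma_a = sigma_f' * (2Nf)^b
2Nf = (sigma_a/sigma_f')^(1/b)
2Nf = (271/401)^(1/-0.076)
2Nf = 173.43862
Nf = 86.72


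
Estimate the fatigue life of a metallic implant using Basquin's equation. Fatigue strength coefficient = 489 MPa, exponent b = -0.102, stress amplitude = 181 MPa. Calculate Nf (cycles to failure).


sigma_a = sigma_f' * (2Nf)^b
2Nf = (sigma_a/sigma_f')^(1/b)
2Nf = (181/489)^(1/-0.102)
2Nf = 17047.844
Nf = 8524


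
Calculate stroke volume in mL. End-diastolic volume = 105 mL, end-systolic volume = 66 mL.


SV = EDV - ESV
SV = 105 - 66
SV = 39 mL


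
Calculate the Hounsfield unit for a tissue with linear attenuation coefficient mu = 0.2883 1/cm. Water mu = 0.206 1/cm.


HU = ((mu_tissue - mu_water) / mu_water) * 1000
HU = ((0.2883 - 0.206) / 0.206) * 1000
HU = 399.5


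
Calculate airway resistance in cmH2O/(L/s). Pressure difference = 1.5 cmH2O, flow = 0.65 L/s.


R = dP / flow
R = 1.5 / 0.65
R = 2.308 cmH2O/(L/s)


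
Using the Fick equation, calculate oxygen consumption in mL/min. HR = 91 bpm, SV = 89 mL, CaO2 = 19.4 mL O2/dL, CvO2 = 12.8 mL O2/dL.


CO = HR*SV = 91*89/1000 = 8.099 L/min
a-v O2 diff = 19.4 - 12.8 = 6.6 mL/dL
VO2 = CO * (CaO2-CvO2) * 10 dL/L
VO2 = 8.099 * 6.6 * 10
VO2 = 534.5 mL/min


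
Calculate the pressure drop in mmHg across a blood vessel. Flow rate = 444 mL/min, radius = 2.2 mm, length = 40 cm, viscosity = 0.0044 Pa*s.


dP = 8*mu*L*Q / (pi*r^4)
Q = 444 mL/min = 7.4e-06 m^3/s
dP = 1415.77 Pa = 1415.77 / 133.322 mmHg = 10.62 mmHg


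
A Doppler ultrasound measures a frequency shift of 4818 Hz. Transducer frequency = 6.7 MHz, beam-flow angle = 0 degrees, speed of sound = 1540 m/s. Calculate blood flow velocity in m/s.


v = fd * c / (2 * f0 * cos(theta))
v = 4818 * 1540 / (2 * 6.7000e+06 * cos(0))
v = 0.5537 m/s


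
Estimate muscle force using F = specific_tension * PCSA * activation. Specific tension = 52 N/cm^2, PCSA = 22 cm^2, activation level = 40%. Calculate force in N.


F = sigma * PCSA * activation
F = 52 * 22 * 0.4
F = 457.6 N


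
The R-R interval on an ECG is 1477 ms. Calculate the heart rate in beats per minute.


HR = 60 / RR_interval(s)
RR = 1477 ms = 1.477 s
HR = 60 / 1.477 = 40.62 bpm


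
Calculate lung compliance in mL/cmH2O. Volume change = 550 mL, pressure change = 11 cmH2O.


C = dV / dP
C = 550 / 11
C = 50 mL/cmH2O


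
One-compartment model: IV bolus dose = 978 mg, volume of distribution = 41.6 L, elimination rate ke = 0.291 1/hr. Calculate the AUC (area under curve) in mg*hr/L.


C0 = Dose/Vd = 978/41.6 = 23.5096 mg/L
AUC = C0/ke = 23.5096/0.291
AUC = 80.79 mg*hr/L


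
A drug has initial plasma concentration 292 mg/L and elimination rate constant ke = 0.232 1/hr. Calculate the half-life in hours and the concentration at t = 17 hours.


t_half = ln(2) / ke = 0.693147 / 0.232 = 2.988 hr
C(t) = C0 * exp(-ke*t) = 292 * exp(-0.232*17)
C(17) = 5.656 mg/L


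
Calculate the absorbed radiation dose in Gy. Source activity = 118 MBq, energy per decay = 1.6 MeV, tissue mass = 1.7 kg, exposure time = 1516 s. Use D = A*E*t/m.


A = 118 MBq = 1.1800e+08 Bq
E = 1.6 MeV = 2.5632e-13 J
D = A*E*t/m = 1.1800e+08*2.5632e-13*1516/1.7
D = 0.02697 Gy


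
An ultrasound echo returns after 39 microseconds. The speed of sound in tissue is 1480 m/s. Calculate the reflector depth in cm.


depth = c * t / 2
t = 39 us = 3.9000e-05 s
depth = 1480 * 3.9000e-05 / 2
depth = 0.02886 m = 2.886 cm


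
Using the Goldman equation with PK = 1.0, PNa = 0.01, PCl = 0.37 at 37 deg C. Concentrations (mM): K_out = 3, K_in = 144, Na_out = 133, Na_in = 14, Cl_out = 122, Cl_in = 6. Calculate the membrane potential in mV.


Vm = (RT/F)*ln((PK*Ko + PNa*Nao + PCl*Cli)/(PK*Ki + PNa*Nai + PCl*Clo))
Numer = 6.55, Denom = 189.28
Vm = -89.9 mV


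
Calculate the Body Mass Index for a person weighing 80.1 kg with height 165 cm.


BMI = weight / height^2
height = 165 cm = 1.65 m
BMI = 80.1 / 1.65^2
BMI = 29.42 kg/m^2


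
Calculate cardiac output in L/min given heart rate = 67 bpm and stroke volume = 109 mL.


CO = HR * SV
CO = 67 * 109 / 1000
CO = 7.303 L/min


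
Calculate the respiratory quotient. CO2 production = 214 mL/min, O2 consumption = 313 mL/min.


RQ = VCO2 / VO2
RQ = 214 / 313
RQ = 0.6837


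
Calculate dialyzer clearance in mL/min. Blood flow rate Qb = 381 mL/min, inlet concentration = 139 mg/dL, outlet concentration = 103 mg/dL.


K = Qb * (Cb_in - Cb_out) / Cb_in
K = 381 * (139 - 103) / 139
K = 98.68 mL/min


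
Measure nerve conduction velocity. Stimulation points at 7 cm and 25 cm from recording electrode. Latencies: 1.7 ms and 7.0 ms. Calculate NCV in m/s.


Distance = (25 - 7) / 100 = 0.18 m
dt = (7.0 - 1.7) / 1000 = 0.0053 s
NCV = dist / dt = 33.96 m/s


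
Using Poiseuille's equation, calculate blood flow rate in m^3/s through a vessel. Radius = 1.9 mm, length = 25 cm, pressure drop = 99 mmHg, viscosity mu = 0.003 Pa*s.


Q = pi*r^4*dP / (8*mu*L)
r = 0.0019 m, L = 0.25 m
dP = 99 mmHg = 13198.878 Pa
Q = 9.0064e-05 m^3/s


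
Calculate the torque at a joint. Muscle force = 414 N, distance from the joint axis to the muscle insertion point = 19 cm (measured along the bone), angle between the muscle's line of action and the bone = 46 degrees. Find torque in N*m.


Torque = F * d * sin(theta)   (moment arm = d*sin(theta))
d = 19 cm = 0.19 m
Torque = 414 * 0.19 * sin(46)
Torque = 56.58 N*m


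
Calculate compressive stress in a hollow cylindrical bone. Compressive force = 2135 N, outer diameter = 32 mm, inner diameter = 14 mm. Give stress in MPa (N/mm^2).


A = pi*(r_o^2 - r_i^2)
r_o = 16 mm, r_i = 7 mm
A = 650.31 mm^2
sigma = F/A = 2135 / 650.31
sigma = 3.283 MPa


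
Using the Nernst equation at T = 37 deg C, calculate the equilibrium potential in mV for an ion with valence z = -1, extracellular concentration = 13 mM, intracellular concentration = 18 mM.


E = (RT/(zF)) * ln(C_out/C_in)
T = 37 + 273.15 = 310.15 K
E = (8.314 * 310.15 / (-1 * 96485)) * ln(13/18)
E = 8.697 mV


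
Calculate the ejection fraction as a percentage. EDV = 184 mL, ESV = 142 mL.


SV = EDV - ESV = 184 - 142 = 42 mL
EF = SV/EDV * 100 = 42/184 * 100
EF = 22.83%


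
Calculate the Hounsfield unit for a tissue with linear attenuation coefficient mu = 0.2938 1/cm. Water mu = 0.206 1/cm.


HU = ((mu_tissue - mu_water) / mu_water) * 1000
HU = ((0.2938 - 0.206) / 0.206) * 1000
HU = 426.2


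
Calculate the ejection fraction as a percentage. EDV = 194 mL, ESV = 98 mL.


SV = EDV - ESV = 194 - 98 = 96 mL
EF = SV/EDV * 100 = 96/194 * 100
EF = 49.48%


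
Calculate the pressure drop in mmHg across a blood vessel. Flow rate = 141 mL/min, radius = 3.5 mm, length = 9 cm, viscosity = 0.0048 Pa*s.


dP = 8*mu*L*Q / (pi*r^4)
Q = 141 mL/min = 2.35e-06 m^3/s
dP = 17.2274 Pa = 17.2274 / 133.322 mmHg = 0.1292 mmHg


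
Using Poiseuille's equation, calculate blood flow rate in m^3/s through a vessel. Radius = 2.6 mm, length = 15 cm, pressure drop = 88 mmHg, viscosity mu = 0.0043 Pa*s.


Q = pi*r^4*dP / (8*mu*L)
r = 0.0026 m, L = 0.15 m
dP = 88 mmHg = 11732.336 Pa
Q = 3.2642e-04 m^3/s


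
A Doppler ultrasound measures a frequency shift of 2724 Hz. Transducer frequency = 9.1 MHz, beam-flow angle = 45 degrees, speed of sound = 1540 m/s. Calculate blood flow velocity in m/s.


v = fd * c / (2 * f0 * cos(theta))
v = 2724 * 1540 / (2 * 9.1000e+06 * cos(45))
v = 0.326 m/s


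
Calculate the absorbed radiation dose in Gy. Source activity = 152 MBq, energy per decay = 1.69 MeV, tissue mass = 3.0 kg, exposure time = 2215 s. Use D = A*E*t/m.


A = 152 MBq = 1.5200e+08 Bq
E = 1.69 MeV = 2.70738e-13 J
D = A*E*t/m = 1.5200e+08*2.70738e-13*2215/3.0
D = 0.03038 Gy


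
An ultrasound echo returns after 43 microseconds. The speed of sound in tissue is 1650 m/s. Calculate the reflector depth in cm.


depth = c * t / 2
t = 43 us = 4.3000e-05 s
depth = 1650 * 4.3000e-05 / 2
depth = 0.035475 m = 3.5475 cm


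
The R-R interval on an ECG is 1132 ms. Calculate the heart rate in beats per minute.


HR = 60 / RR_interval(s)
RR = 1132 ms = 1.132 s
HR = 60 / 1.132 = 53 bpm


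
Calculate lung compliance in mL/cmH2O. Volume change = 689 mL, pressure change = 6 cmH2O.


C = dV / dP
C = 689 / 6
C = 114.8 mL/cmH2O


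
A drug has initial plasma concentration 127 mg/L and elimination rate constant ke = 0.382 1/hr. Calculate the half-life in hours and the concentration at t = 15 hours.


t_half = ln(2) / ke = 0.693147 / 0.382 = 1.815 hr
C(t) = C0 * exp(-ke*t) = 127 * exp(-0.382*15)
C(15) = 0.4124 mg/L


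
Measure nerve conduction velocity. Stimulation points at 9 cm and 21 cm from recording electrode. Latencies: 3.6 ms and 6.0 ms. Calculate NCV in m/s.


Distance = (21 - 9) / 100 = 0.12 m
dt = (6.0 - 3.6) / 1000 = 0.0024 s
NCV = dist / dt = 50 m/s


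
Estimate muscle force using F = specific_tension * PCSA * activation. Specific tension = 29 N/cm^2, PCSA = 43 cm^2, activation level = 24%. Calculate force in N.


F = sigma * PCSA * activation
F = 29 * 43 * 0.24
F = 299.3 N


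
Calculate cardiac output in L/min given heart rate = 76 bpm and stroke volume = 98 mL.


CO = HR * SV
CO = 76 * 98 / 1000
CO = 7.448 L/min


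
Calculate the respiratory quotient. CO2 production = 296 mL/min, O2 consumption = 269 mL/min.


RQ = VCO2 / VO2
RQ = 296 / 269
RQ = 1.1


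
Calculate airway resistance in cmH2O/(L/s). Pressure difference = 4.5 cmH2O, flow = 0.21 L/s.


R = dP / flow
R = 4.5 / 0.21
R = 21.43 cmH2O/(L/s)


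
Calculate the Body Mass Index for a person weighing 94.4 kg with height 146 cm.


BMI = weight / height^2
height = 146 cm = 1.46 m
BMI = 94.4 / 1.46^2
BMI = 44.29 kg/m^2


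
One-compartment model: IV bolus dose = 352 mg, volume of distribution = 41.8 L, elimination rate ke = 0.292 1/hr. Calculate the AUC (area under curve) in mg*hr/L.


C0 = Dose/Vd = 352/41.8 = 8.42105 mg/L
AUC = C0/ke = 8.42105/0.292
AUC = 28.84 mg*hr/L


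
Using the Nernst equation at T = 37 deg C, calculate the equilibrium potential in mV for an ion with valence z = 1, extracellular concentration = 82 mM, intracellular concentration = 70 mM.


E = (RT/(zF)) * ln(C_out/C_in)
T = 37 + 273.15 = 310.15 K
E = (8.314 * 310.15 / (1 * 96485)) * ln(82/70)
E = 4.229 mV


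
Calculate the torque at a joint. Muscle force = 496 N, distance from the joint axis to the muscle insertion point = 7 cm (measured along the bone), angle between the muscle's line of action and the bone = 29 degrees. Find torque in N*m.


Torque = F * d * sin(theta)   (moment arm = d*sin(theta))
d = 7 cm = 0.07 m
Torque = 496 * 0.07 * sin(29)
Torque = 16.83 N*m


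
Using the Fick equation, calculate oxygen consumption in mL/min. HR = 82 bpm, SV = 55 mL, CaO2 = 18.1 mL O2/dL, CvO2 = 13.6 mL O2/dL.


CO = HR*SV = 82*55/1000 = 4.51 L/min
a-v O2 diff = 18.1 - 13.6 = 4.5 mL/dL
VO2 = CO * (CaO2-CvO2) * 10 dL/L
VO2 = 4.51 * 4.5 * 10
VO2 = 203 mL/min


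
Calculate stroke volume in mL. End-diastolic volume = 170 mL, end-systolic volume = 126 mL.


SV = EDV - ESV
SV = 170 - 126
SV = 44 mL


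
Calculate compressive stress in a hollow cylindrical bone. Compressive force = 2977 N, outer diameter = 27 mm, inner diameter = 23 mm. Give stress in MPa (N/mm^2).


A = pi*(r_o^2 - r_i^2)
r_o = 13.5 mm, r_i = 11.5 mm
A = 157.08 mm^2
sigma = F/A = 2977 / 157.08
sigma = 18.95 MPa


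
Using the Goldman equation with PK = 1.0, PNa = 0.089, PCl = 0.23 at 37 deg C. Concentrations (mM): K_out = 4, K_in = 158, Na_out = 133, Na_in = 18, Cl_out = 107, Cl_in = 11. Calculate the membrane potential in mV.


Vm = (RT/F)*ln((PK*Ko + PNa*Nao + PCl*Cli)/(PK*Ki + PNa*Nai + PCl*Clo))
Numer = 18.367, Denom = 184.212
Vm = -61.62 mV


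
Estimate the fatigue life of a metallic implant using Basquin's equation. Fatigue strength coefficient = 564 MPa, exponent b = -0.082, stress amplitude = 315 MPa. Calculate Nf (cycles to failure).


sigma_a = sigma_f' * (2Nf)^b
2Nf = (sigma_a/sigma_f')^(1/b)
2Nf = (315/564)^(1/-0.082)
2Nf = 1216.1365
Nf = 608.1


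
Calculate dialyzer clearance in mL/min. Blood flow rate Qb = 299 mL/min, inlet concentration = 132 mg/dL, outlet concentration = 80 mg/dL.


K = Qb * (Cb_in - Cb_out) / Cb_in
K = 299 * (132 - 80) / 132
K = 117.8 mL/min


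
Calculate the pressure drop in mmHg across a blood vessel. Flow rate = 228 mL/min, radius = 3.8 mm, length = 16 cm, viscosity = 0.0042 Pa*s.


dP = 8*mu*L*Q / (pi*r^4)
Q = 228 mL/min = 3.8e-06 m^3/s
dP = 31.1859 Pa = 31.1859 / 133.322 mmHg = 0.2339 mmHg


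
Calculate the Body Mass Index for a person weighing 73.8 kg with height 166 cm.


BMI = weight / height^2
height = 166 cm = 1.66 m
BMI = 73.8 / 1.66^2
BMI = 26.78 kg/m^2


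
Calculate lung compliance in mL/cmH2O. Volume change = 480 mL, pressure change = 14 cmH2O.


C = dV / dP
C = 480 / 14
C = 34.29 mL/cmH2O


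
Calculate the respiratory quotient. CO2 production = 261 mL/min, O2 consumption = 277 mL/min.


RQ = VCO2 / VO2
RQ = 261 / 277
RQ = 0.9422


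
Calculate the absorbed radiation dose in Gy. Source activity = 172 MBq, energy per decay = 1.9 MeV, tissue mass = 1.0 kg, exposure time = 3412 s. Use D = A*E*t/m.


A = 172 MBq = 1.7200e+08 Bq
E = 1.9 MeV = 3.0438e-13 J
D = A*E*t/m = 1.7200e+08*3.0438e-13*3412/1.0
D = 0.1786 Gy


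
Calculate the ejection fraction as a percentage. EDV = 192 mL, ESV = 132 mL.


SV = EDV - ESV = 192 - 132 = 60 mL
EF = SV/EDV * 100 = 60/192 * 100
EF = 31.25%


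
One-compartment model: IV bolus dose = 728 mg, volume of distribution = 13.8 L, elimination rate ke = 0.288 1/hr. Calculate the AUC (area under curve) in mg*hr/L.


C0 = Dose/Vd = 728/13.8 = 52.7536 mg/L
AUC = C0/ke = 52.7536/0.288
AUC = 183.2 mg*hr/L


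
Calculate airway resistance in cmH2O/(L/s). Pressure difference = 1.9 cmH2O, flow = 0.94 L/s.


R = dP / flow
R = 1.9 / 0.94
R = 2.021 cmH2O/(L/s)


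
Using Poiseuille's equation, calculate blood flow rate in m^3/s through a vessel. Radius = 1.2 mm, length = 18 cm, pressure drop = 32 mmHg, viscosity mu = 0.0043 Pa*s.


Q = pi*r^4*dP / (8*mu*L)
r = 0.0012 m, L = 0.18 m
dP = 32 mmHg = 4266.304 Pa
Q = 4.4884e-06 m^3/s


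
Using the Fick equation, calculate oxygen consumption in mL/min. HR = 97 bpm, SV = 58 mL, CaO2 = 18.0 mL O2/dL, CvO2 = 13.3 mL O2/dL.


CO = HR*SV = 97*58/1000 = 5.626 L/min
a-v O2 diff = 18.0 - 13.3 = 4.7 mL/dL
VO2 = CO * (CaO2-CvO2) * 10 dL/L
VO2 = 5.626 * 4.7 * 10
VO2 = 264.4 mL/min


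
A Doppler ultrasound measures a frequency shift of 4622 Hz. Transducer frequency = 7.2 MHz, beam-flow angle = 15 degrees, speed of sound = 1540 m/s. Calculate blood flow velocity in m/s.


v = fd * c / (2 * f0 * cos(theta))
v = 4622 * 1540 / (2 * 7.2000e+06 * cos(15))
v = 0.5117 m/s


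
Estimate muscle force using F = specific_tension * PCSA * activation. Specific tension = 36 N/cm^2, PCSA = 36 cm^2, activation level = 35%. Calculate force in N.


F = sigma * PCSA * activation
F = 36 * 36 * 0.35
F = 453.6 N


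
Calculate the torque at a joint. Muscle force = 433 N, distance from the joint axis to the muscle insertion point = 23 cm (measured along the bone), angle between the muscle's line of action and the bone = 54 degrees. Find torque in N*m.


Torque = F * d * sin(theta)   (moment arm = d*sin(theta))
d = 23 cm = 0.23 m
Torque = 433 * 0.23 * sin(54)
Torque = 80.57 N*m


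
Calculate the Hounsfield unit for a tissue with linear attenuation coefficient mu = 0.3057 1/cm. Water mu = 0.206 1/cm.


HU = ((mu_tissue - mu_water) / mu_water) * 1000
HU = ((0.3057 - 0.206) / 0.206) * 1000
HU = 484


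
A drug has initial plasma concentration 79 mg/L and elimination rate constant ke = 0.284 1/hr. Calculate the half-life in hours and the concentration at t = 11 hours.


t_half = ln(2) / ke = 0.693147 / 0.284 = 2.441 hr
C(t) = C0 * exp(-ke*t) = 79 * exp(-0.284*11)
C(11) = 3.474 mg/L


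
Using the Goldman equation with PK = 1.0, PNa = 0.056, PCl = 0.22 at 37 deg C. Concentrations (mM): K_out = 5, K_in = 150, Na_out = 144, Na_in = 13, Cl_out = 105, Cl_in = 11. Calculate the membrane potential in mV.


Vm = (RT/F)*ln((PK*Ko + PNa*Nao + PCl*Cli)/(PK*Ki + PNa*Nai + PCl*Clo))
Numer = 15.484, Denom = 173.828
Vm = -64.63 mV


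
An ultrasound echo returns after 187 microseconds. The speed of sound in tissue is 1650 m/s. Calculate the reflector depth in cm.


depth = c * t / 2
t = 187 us = 1.8700e-04 s
depth = 1650 * 1.8700e-04 / 2
depth = 0.154275 m = 15.4275 cm


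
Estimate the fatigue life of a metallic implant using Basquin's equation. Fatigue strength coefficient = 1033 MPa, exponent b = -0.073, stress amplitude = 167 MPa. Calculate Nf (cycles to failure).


sigma_a = sigma_f' * (2Nf)^b
2Nf = (sigma_a/sigma_f')^(1/b)
2Nf = (167/1033)^(1/-0.073)
2Nf = 6.9322571e+10
Nf = 3.4661e+10


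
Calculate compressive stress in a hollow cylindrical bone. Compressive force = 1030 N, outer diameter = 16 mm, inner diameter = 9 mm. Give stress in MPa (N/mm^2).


A = pi*(r_o^2 - r_i^2)
r_o = 8 mm, r_i = 4.5 mm
A = 137.445 mm^2
sigma = F/A = 1030 / 137.445
sigma = 7.494 MPa


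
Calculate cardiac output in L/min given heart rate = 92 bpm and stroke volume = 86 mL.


CO = HR * SV
CO = 92 * 86 / 1000
CO = 7.912 L/min


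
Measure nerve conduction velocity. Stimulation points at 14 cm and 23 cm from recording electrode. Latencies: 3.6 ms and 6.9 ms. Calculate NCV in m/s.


Distance = (23 - 14) / 100 = 0.09 m
dt = (6.9 - 3.6) / 1000 = 0.0033 s
NCV = dist / dt = 27.27 m/s


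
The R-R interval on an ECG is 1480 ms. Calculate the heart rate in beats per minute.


HR = 60 / RR_interval(s)
RR = 1480 ms = 1.48 s
HR = 60 / 1.48 = 40.54 bpm


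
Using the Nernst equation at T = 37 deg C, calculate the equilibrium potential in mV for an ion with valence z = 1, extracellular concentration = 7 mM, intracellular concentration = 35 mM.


E = (RT/(zF)) * ln(C_out/C_in)
T = 37 + 273.15 = 310.15 K
E = (8.314 * 310.15 / (1 * 96485)) * ln(7/35)
E = -43.01 mV


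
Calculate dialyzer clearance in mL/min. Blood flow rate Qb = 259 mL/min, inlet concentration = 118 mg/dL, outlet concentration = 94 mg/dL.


K = Qb * (Cb_in - Cb_out) / Cb_in
K = 259 * (118 - 94) / 118
K = 52.68 mL/min


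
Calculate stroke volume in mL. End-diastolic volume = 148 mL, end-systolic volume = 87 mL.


SV = EDV - ESV
SV = 148 - 87
SV = 61 mL


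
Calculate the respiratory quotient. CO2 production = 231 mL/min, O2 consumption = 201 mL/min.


RQ = VCO2 / VO2
RQ = 231 / 201
RQ = 1.149


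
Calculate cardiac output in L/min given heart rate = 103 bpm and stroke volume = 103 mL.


CO = HR * SV
CO = 103 * 103 / 1000
CO = 10.61 L/min


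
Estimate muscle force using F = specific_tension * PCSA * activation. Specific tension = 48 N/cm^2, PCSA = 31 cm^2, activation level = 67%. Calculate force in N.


F = sigma * PCSA * activation
F = 48 * 31 * 0.67
F = 997 N


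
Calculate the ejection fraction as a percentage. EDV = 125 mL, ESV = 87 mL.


SV = EDV - ESV = 125 - 87 = 38 mL
EF = SV/EDV * 100 = 38/125 * 100
EF = 30.4%


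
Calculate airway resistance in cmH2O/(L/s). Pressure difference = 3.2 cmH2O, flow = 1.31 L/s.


R = dP / flow
R = 3.2 / 1.31
R = 2.443 cmH2O/(L/s)


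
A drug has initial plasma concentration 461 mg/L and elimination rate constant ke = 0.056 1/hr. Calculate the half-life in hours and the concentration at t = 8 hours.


t_half = ln(2) / ke = 0.693147 / 0.056 = 12.38 hr
C(t) = C0 * exp(-ke*t) = 461 * exp(-0.056*8)
C(8) = 294.5 mg/L


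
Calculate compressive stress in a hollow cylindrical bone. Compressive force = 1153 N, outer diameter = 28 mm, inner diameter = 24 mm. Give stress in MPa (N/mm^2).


A = pi*(r_o^2 - r_i^2)
r_o = 14 mm, r_i = 12 mm
A = 163.363 mm^2
sigma = F/A = 1153 / 163.363
sigma = 7.058 MPa


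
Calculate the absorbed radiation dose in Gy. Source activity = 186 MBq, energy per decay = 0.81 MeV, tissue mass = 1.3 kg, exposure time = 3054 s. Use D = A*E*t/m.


A = 186 MBq = 1.8600e+08 Bq
E = 0.81 MeV = 1.29762e-13 J
D = A*E*t/m = 1.8600e+08*1.29762e-13*3054/1.3
D = 0.0567 Gy


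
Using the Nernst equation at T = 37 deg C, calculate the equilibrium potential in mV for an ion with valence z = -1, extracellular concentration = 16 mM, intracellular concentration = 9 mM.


E = (RT/(zF)) * ln(C_out/C_in)
T = 37 + 273.15 = 310.15 K
E = (8.314 * 310.15 / (-1 * 96485)) * ln(16/9)
E = -15.38 mV


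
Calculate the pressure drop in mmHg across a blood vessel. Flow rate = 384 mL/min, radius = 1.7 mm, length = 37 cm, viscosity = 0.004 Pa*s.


dP = 8*mu*L*Q / (pi*r^4)
Q = 384 mL/min = 6.4e-06 m^3/s
dP = 2887.93 Pa = 2887.93 / 133.322 mmHg = 21.66 mmHg


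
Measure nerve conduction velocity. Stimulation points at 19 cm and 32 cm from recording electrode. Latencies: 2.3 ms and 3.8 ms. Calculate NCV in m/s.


Distance = (32 - 19) / 100 = 0.13 m
dt = (3.8 - 2.3) / 1000 = 0.0015 s
NCV = dist / dt = 86.67 m/s


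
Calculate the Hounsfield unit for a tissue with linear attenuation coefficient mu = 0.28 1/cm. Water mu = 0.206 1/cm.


HU = ((mu_tissue - mu_water) / mu_water) * 1000
HU = ((0.28 - 0.206) / 0.206) * 1000
HU = 359.2


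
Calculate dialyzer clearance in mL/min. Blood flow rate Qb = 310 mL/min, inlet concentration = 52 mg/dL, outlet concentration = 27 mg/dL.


K = Qb * (Cb_in - Cb_out) / Cb_in
K = 310 * (52 - 27) / 52
K = 149 mL/min


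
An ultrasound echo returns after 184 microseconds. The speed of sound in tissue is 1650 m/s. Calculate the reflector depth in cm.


depth = c * t / 2
t = 184 us = 1.8400e-04 s
depth = 1650 * 1.8400e-04 / 2
depth = 0.1518 m = 15.18 cm


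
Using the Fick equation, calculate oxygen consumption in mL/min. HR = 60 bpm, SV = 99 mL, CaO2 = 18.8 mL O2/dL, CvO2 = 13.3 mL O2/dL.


CO = HR*SV = 60*99/1000 = 5.94 L/min
a-v O2 diff = 18.8 - 13.3 = 5.5 mL/dL
VO2 = CO * (CaO2-CvO2) * 10 dL/L
VO2 = 5.94 * 5.5 * 10
VO2 = 326.7 mL/min


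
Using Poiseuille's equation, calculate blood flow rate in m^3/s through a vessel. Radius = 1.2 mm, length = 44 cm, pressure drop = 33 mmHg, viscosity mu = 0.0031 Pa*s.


Q = pi*r^4*dP / (8*mu*L)
r = 0.0012 m, L = 0.44 m
dP = 33 mmHg = 4399.626 Pa
Q = 2.6266e-06 m^3/s


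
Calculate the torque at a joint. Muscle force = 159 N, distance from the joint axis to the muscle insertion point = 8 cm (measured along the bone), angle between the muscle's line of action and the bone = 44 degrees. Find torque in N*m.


Torque = F * d * sin(theta)   (moment arm = d*sin(theta))
d = 8 cm = 0.08 m
Torque = 159 * 0.08 * sin(44)
Torque = 8.836 N*m


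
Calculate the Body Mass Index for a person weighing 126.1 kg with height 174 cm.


BMI = weight / height^2
height = 174 cm = 1.74 m
BMI = 126.1 / 1.74^2
BMI = 41.65 kg/m^2


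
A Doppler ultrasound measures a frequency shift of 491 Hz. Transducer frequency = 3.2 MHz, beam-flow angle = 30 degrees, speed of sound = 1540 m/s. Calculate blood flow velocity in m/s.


v = fd * c / (2 * f0 * cos(theta))
v = 491 * 1540 / (2 * 3.2000e+06 * cos(30))
v = 0.1364 m/s


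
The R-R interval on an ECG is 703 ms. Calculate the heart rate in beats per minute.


HR = 60 / RR_interval(s)
RR = 703 ms = 0.703 s
HR = 60 / 0.703 = 85.35 bpm


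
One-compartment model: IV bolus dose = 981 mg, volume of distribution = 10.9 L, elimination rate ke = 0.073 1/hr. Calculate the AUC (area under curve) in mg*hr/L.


C0 = Dose/Vd = 981/10.9 = 90 mg/L
AUC = C0/ke = 90/0.073
AUC = 1233 mg*hr/L


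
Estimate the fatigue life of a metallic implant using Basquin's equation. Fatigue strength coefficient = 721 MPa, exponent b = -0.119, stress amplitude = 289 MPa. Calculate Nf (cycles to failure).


sigma_a = sigma_f' * (2Nf)^b
2Nf = (sigma_a/sigma_f')^(1/b)
2Nf = (289/721)^(1/-0.119)
2Nf = 2169.946
Nf = 1085


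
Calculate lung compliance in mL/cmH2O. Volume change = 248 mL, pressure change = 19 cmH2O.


C = dV / dP
C = 248 / 19
C = 13.05 mL/cmH2O


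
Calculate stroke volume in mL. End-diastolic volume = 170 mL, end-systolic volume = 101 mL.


SV = EDV - ESV
SV = 170 - 101
SV = 69 mL


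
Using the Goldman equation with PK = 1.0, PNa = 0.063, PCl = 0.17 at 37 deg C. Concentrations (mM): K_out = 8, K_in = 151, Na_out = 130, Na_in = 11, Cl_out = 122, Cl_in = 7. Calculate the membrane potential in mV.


Vm = (RT/F)*ln((PK*Ko + PNa*Nao + PCl*Cli)/(PK*Ki + PNa*Nai + PCl*Clo))
Numer = 17.38, Denom = 172.433
Vm = -61.33 mV


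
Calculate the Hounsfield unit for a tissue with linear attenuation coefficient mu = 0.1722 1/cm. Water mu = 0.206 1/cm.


HU = ((mu_tissue - mu_water) / mu_water) * 1000
HU = ((0.1722 - 0.206) / 0.206) * 1000
HU = -164.1


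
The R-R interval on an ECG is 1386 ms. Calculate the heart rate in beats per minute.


HR = 60 / RR_interval(s)
RR = 1386 ms = 1.386 s
HR = 60 / 1.386 = 43.29 bpm


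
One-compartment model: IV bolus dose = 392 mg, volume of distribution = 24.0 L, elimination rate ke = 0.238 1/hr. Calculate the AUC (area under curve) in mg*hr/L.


C0 = Dose/Vd = 392/24.0 = 16.3333 mg/L
AUC = C0/ke = 16.3333/0.238
AUC = 68.63 mg*hr/L


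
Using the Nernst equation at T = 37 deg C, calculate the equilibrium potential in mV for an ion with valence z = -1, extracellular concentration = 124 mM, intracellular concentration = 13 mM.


E = (RT/(zF)) * ln(C_out/C_in)
T = 37 + 273.15 = 310.15 K
E = (8.314 * 310.15 / (-1 * 96485)) * ln(124/13)
E = -60.27 mV


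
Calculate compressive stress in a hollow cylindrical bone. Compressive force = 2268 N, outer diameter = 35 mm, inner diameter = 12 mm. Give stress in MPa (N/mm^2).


A = pi*(r_o^2 - r_i^2)
r_o = 17.5 mm, r_i = 6 mm
A = 849.015 mm^2
sigma = F/A = 2268 / 849.015
sigma = 2.671 MPa


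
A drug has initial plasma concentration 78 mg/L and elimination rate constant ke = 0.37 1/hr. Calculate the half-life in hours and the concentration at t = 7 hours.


t_half = ln(2) / ke = 0.693147 / 0.37 = 1.873 hr
C(t) = C0 * exp(-ke*t) = 78 * exp(-0.37*7)
C(7) = 5.852 mg/L


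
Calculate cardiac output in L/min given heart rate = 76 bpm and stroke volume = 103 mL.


CO = HR * SV
CO = 76 * 103 / 1000
CO = 7.828 L/min


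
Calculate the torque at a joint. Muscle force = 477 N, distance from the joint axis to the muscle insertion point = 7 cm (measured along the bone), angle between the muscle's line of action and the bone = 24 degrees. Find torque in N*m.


Torque = F * d * sin(theta)   (moment arm = d*sin(theta))
d = 7 cm = 0.07 m
Torque = 477 * 0.07 * sin(24)
Torque = 13.58 N*m


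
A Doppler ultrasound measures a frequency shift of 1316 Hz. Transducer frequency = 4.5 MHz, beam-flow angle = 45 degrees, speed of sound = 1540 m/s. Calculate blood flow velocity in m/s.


v = fd * c / (2 * f0 * cos(theta))
v = 1316 * 1540 / (2 * 4.5000e+06 * cos(45))
v = 0.3185 m/s


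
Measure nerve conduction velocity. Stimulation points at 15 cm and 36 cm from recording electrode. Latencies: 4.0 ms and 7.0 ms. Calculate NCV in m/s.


Distance = (36 - 15) / 100 = 0.21 m
dt = (7.0 - 4.0) / 1000 = 0.003 s
NCV = dist / dt = 70 m/s


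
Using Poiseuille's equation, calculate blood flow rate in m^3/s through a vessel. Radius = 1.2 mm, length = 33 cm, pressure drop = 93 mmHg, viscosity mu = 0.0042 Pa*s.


Q = pi*r^4*dP / (8*mu*L)
r = 0.0012 m, L = 0.33 m
dP = 93 mmHg = 12398.946 Pa
Q = 7.2846e-06 m^3/s


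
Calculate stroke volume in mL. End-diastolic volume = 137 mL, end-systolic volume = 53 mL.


SV = EDV - ESV
SV = 137 - 53
SV = 84 mL


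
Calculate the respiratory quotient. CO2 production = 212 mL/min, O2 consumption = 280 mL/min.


RQ = VCO2 / VO2
RQ = 212 / 280
RQ = 0.7571


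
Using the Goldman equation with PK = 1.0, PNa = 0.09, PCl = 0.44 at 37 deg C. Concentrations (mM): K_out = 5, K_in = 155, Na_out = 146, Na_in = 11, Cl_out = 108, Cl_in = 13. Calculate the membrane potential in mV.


Vm = (RT/F)*ln((PK*Ko + PNa*Nao + PCl*Cli)/(PK*Ki + PNa*Nai + PCl*Clo))
Numer = 23.86, Denom = 203.51
Vm = -57.29 mV
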